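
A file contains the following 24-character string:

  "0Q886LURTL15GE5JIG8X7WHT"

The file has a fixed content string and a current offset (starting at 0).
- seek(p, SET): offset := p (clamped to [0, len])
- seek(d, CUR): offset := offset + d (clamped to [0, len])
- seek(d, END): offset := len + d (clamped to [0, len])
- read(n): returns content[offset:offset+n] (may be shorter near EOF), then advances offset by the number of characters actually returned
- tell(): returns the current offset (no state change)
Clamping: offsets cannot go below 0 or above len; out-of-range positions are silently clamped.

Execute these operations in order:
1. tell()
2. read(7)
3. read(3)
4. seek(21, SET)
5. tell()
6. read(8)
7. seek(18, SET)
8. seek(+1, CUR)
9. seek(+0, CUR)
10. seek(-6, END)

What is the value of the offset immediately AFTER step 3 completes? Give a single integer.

After 1 (tell()): offset=0
After 2 (read(7)): returned '0Q886LU', offset=7
After 3 (read(3)): returned 'RTL', offset=10

Answer: 10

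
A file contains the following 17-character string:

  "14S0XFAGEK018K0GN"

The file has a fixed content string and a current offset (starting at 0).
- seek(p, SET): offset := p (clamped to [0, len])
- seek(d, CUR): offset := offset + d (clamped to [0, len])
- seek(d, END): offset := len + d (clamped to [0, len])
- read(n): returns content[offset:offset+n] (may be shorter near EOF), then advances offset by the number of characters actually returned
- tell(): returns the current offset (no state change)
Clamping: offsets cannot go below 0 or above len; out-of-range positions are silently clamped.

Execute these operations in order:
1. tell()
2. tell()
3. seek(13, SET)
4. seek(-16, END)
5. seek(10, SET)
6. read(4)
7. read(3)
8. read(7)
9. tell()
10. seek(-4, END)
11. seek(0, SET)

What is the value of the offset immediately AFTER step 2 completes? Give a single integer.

Answer: 0

Derivation:
After 1 (tell()): offset=0
After 2 (tell()): offset=0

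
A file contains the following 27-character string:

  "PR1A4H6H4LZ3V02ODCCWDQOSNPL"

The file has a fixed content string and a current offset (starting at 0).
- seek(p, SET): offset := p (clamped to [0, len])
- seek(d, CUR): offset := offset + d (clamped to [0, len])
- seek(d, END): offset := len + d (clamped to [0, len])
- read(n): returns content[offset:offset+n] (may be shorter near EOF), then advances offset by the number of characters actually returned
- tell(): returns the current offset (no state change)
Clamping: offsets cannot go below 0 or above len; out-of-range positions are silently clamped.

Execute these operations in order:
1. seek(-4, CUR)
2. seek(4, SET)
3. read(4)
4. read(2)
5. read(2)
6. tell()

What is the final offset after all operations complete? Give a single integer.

Answer: 12

Derivation:
After 1 (seek(-4, CUR)): offset=0
After 2 (seek(4, SET)): offset=4
After 3 (read(4)): returned '4H6H', offset=8
After 4 (read(2)): returned '4L', offset=10
After 5 (read(2)): returned 'Z3', offset=12
After 6 (tell()): offset=12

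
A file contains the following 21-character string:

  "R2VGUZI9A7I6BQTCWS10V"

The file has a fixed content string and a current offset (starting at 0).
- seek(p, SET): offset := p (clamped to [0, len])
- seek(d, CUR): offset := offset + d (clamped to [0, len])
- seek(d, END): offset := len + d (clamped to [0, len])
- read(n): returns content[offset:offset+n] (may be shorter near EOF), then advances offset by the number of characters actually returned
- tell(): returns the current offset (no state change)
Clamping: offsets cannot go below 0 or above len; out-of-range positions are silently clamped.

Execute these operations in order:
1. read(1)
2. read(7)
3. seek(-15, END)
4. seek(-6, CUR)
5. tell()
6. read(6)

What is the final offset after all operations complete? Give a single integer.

After 1 (read(1)): returned 'R', offset=1
After 2 (read(7)): returned '2VGUZI9', offset=8
After 3 (seek(-15, END)): offset=6
After 4 (seek(-6, CUR)): offset=0
After 5 (tell()): offset=0
After 6 (read(6)): returned 'R2VGUZ', offset=6

Answer: 6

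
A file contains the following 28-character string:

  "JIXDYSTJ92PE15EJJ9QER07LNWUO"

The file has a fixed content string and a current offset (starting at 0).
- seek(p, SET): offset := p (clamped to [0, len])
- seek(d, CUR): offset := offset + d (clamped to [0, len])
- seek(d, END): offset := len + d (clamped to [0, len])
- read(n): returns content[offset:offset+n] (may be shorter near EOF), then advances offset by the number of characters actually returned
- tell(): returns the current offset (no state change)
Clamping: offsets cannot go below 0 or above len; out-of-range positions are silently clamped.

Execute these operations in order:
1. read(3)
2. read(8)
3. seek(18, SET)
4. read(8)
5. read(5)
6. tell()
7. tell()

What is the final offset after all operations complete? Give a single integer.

After 1 (read(3)): returned 'JIX', offset=3
After 2 (read(8)): returned 'DYSTJ92P', offset=11
After 3 (seek(18, SET)): offset=18
After 4 (read(8)): returned 'QER07LNW', offset=26
After 5 (read(5)): returned 'UO', offset=28
After 6 (tell()): offset=28
After 7 (tell()): offset=28

Answer: 28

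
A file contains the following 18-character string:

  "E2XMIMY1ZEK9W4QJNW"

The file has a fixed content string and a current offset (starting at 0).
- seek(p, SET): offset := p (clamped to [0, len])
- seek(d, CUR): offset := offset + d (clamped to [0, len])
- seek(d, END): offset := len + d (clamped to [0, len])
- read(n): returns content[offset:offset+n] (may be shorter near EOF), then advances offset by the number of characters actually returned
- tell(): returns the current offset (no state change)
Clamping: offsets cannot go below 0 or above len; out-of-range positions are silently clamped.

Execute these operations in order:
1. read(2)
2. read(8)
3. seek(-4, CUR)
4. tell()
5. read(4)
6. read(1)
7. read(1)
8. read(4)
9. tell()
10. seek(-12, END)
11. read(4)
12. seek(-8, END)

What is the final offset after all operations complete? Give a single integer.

After 1 (read(2)): returned 'E2', offset=2
After 2 (read(8)): returned 'XMIMY1ZE', offset=10
After 3 (seek(-4, CUR)): offset=6
After 4 (tell()): offset=6
After 5 (read(4)): returned 'Y1ZE', offset=10
After 6 (read(1)): returned 'K', offset=11
After 7 (read(1)): returned '9', offset=12
After 8 (read(4)): returned 'W4QJ', offset=16
After 9 (tell()): offset=16
After 10 (seek(-12, END)): offset=6
After 11 (read(4)): returned 'Y1ZE', offset=10
After 12 (seek(-8, END)): offset=10

Answer: 10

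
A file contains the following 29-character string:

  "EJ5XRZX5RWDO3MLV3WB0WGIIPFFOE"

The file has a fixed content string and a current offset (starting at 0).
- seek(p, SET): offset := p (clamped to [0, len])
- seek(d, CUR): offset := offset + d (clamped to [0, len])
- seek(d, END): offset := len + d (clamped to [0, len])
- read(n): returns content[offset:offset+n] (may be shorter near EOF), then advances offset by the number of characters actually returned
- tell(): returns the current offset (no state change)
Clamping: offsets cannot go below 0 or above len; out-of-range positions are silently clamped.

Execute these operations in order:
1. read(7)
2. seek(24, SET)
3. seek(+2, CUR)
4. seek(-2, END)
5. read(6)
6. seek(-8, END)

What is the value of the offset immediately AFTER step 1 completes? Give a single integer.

Answer: 7

Derivation:
After 1 (read(7)): returned 'EJ5XRZX', offset=7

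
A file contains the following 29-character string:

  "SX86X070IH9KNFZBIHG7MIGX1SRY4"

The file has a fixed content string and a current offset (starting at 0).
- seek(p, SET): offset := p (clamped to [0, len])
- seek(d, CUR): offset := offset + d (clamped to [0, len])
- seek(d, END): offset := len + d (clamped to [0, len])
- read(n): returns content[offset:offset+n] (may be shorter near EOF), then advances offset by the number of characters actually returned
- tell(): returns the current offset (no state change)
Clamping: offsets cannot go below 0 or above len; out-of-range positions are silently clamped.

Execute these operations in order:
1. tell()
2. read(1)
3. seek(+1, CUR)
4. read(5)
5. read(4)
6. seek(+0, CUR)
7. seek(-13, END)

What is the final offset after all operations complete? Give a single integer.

Answer: 16

Derivation:
After 1 (tell()): offset=0
After 2 (read(1)): returned 'S', offset=1
After 3 (seek(+1, CUR)): offset=2
After 4 (read(5)): returned '86X07', offset=7
After 5 (read(4)): returned '0IH9', offset=11
After 6 (seek(+0, CUR)): offset=11
After 7 (seek(-13, END)): offset=16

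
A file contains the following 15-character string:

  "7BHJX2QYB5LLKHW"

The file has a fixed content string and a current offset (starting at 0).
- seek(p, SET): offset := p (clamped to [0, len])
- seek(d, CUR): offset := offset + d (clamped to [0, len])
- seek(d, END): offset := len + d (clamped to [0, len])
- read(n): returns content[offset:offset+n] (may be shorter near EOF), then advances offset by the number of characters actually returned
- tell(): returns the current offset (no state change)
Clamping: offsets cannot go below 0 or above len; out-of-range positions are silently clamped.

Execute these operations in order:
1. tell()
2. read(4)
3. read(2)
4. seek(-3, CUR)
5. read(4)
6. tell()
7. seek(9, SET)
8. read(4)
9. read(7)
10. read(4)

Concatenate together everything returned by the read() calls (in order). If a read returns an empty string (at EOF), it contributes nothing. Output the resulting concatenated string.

Answer: 7BHJX2JX2Q5LLKHW

Derivation:
After 1 (tell()): offset=0
After 2 (read(4)): returned '7BHJ', offset=4
After 3 (read(2)): returned 'X2', offset=6
After 4 (seek(-3, CUR)): offset=3
After 5 (read(4)): returned 'JX2Q', offset=7
After 6 (tell()): offset=7
After 7 (seek(9, SET)): offset=9
After 8 (read(4)): returned '5LLK', offset=13
After 9 (read(7)): returned 'HW', offset=15
After 10 (read(4)): returned '', offset=15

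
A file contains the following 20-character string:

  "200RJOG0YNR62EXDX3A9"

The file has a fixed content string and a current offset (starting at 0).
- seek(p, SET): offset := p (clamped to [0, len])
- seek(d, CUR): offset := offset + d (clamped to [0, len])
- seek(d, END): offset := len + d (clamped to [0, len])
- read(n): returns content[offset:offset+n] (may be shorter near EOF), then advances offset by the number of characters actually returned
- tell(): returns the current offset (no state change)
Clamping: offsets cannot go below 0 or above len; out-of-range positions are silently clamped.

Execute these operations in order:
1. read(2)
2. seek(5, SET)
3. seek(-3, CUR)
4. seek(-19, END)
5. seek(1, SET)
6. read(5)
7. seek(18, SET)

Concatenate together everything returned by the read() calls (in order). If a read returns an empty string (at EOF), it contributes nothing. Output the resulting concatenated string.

Answer: 2000RJO

Derivation:
After 1 (read(2)): returned '20', offset=2
After 2 (seek(5, SET)): offset=5
After 3 (seek(-3, CUR)): offset=2
After 4 (seek(-19, END)): offset=1
After 5 (seek(1, SET)): offset=1
After 6 (read(5)): returned '00RJO', offset=6
After 7 (seek(18, SET)): offset=18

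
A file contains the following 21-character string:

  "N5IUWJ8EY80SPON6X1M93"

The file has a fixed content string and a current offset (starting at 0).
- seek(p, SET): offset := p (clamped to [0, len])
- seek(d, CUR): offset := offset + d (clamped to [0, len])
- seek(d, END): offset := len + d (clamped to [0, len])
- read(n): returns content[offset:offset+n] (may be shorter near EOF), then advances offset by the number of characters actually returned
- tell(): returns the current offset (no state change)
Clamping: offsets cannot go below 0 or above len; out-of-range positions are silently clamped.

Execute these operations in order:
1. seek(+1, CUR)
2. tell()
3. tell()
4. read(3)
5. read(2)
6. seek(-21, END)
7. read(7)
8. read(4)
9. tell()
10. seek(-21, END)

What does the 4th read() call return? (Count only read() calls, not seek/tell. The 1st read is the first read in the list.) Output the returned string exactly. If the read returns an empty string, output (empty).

After 1 (seek(+1, CUR)): offset=1
After 2 (tell()): offset=1
After 3 (tell()): offset=1
After 4 (read(3)): returned '5IU', offset=4
After 5 (read(2)): returned 'WJ', offset=6
After 6 (seek(-21, END)): offset=0
After 7 (read(7)): returned 'N5IUWJ8', offset=7
After 8 (read(4)): returned 'EY80', offset=11
After 9 (tell()): offset=11
After 10 (seek(-21, END)): offset=0

Answer: EY80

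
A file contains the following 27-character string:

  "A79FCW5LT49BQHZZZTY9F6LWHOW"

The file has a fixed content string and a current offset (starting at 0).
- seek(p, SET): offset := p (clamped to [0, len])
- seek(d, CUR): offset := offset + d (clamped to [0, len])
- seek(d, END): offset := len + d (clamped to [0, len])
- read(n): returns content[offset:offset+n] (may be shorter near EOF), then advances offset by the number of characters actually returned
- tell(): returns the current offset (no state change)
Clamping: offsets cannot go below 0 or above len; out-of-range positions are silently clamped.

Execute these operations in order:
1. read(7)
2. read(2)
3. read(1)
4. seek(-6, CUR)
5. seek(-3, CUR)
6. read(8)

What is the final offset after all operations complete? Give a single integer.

After 1 (read(7)): returned 'A79FCW5', offset=7
After 2 (read(2)): returned 'LT', offset=9
After 3 (read(1)): returned '4', offset=10
After 4 (seek(-6, CUR)): offset=4
After 5 (seek(-3, CUR)): offset=1
After 6 (read(8)): returned '79FCW5LT', offset=9

Answer: 9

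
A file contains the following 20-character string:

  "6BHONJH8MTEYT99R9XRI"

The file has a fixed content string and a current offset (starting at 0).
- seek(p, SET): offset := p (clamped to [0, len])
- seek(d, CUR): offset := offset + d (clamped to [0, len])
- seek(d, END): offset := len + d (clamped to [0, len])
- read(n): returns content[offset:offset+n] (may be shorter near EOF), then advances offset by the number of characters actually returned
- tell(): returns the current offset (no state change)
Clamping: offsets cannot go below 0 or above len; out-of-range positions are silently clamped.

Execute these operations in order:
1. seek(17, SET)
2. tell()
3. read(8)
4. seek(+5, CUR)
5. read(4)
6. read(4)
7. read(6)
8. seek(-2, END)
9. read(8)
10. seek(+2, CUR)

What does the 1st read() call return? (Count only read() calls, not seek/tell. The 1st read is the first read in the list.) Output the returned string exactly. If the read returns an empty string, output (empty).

After 1 (seek(17, SET)): offset=17
After 2 (tell()): offset=17
After 3 (read(8)): returned 'XRI', offset=20
After 4 (seek(+5, CUR)): offset=20
After 5 (read(4)): returned '', offset=20
After 6 (read(4)): returned '', offset=20
After 7 (read(6)): returned '', offset=20
After 8 (seek(-2, END)): offset=18
After 9 (read(8)): returned 'RI', offset=20
After 10 (seek(+2, CUR)): offset=20

Answer: XRI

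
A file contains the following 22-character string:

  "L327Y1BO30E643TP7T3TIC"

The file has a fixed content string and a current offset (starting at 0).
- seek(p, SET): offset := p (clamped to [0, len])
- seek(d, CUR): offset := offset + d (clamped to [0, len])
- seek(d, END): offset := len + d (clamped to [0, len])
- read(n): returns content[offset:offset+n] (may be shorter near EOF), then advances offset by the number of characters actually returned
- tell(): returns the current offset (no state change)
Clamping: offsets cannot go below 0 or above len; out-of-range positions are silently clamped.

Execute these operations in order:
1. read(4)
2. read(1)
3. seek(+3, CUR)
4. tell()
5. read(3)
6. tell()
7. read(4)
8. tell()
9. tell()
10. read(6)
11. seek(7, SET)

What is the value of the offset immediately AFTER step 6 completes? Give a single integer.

Answer: 11

Derivation:
After 1 (read(4)): returned 'L327', offset=4
After 2 (read(1)): returned 'Y', offset=5
After 3 (seek(+3, CUR)): offset=8
After 4 (tell()): offset=8
After 5 (read(3)): returned '30E', offset=11
After 6 (tell()): offset=11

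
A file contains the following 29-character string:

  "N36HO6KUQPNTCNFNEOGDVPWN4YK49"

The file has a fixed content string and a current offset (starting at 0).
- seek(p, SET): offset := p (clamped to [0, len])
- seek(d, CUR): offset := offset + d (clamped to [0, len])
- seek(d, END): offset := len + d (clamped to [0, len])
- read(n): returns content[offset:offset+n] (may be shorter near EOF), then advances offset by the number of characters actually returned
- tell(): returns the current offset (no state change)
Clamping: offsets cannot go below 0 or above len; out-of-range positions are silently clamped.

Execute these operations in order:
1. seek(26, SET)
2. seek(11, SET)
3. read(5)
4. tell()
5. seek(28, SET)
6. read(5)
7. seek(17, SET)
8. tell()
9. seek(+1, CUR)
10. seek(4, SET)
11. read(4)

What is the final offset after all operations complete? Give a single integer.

Answer: 8

Derivation:
After 1 (seek(26, SET)): offset=26
After 2 (seek(11, SET)): offset=11
After 3 (read(5)): returned 'TCNFN', offset=16
After 4 (tell()): offset=16
After 5 (seek(28, SET)): offset=28
After 6 (read(5)): returned '9', offset=29
After 7 (seek(17, SET)): offset=17
After 8 (tell()): offset=17
After 9 (seek(+1, CUR)): offset=18
After 10 (seek(4, SET)): offset=4
After 11 (read(4)): returned 'O6KU', offset=8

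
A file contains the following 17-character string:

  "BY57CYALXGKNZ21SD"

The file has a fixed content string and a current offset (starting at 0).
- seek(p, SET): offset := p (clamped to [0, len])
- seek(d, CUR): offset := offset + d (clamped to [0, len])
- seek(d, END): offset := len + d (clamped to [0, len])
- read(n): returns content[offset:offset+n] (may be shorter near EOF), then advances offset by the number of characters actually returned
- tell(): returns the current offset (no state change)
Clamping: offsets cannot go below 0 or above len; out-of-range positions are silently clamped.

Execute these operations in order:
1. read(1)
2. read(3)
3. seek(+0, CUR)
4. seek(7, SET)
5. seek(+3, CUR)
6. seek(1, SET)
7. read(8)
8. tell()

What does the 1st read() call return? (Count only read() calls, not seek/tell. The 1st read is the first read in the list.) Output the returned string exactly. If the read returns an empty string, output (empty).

Answer: B

Derivation:
After 1 (read(1)): returned 'B', offset=1
After 2 (read(3)): returned 'Y57', offset=4
After 3 (seek(+0, CUR)): offset=4
After 4 (seek(7, SET)): offset=7
After 5 (seek(+3, CUR)): offset=10
After 6 (seek(1, SET)): offset=1
After 7 (read(8)): returned 'Y57CYALX', offset=9
After 8 (tell()): offset=9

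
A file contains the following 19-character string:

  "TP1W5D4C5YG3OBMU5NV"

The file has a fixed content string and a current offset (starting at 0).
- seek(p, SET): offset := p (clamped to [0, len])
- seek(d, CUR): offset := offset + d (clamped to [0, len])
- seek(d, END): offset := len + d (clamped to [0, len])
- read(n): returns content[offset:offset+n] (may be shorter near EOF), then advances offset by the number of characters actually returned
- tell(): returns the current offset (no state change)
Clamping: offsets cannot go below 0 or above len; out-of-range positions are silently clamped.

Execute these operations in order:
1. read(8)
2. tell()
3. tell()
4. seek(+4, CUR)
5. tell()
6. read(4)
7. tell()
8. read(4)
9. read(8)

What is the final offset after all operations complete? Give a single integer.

After 1 (read(8)): returned 'TP1W5D4C', offset=8
After 2 (tell()): offset=8
After 3 (tell()): offset=8
After 4 (seek(+4, CUR)): offset=12
After 5 (tell()): offset=12
After 6 (read(4)): returned 'OBMU', offset=16
After 7 (tell()): offset=16
After 8 (read(4)): returned '5NV', offset=19
After 9 (read(8)): returned '', offset=19

Answer: 19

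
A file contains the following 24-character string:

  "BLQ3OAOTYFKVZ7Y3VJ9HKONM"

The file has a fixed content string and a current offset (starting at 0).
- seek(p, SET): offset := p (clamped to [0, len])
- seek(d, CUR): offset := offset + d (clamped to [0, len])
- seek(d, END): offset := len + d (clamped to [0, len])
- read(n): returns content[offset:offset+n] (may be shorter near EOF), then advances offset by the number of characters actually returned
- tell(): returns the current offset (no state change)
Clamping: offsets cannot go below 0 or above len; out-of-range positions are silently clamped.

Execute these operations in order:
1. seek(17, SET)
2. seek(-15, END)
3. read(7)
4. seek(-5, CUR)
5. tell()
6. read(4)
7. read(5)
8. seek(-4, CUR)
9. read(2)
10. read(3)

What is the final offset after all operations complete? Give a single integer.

After 1 (seek(17, SET)): offset=17
After 2 (seek(-15, END)): offset=9
After 3 (read(7)): returned 'FKVZ7Y3', offset=16
After 4 (seek(-5, CUR)): offset=11
After 5 (tell()): offset=11
After 6 (read(4)): returned 'VZ7Y', offset=15
After 7 (read(5)): returned '3VJ9H', offset=20
After 8 (seek(-4, CUR)): offset=16
After 9 (read(2)): returned 'VJ', offset=18
After 10 (read(3)): returned '9HK', offset=21

Answer: 21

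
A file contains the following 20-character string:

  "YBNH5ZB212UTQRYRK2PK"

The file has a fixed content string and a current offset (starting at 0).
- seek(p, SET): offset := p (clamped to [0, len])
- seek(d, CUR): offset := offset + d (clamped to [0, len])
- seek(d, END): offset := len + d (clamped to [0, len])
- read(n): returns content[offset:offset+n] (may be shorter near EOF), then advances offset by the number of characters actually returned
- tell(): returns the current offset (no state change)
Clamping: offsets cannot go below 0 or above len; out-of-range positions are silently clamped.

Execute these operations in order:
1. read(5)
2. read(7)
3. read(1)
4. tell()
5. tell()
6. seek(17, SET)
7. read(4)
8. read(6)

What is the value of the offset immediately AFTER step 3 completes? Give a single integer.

Answer: 13

Derivation:
After 1 (read(5)): returned 'YBNH5', offset=5
After 2 (read(7)): returned 'ZB212UT', offset=12
After 3 (read(1)): returned 'Q', offset=13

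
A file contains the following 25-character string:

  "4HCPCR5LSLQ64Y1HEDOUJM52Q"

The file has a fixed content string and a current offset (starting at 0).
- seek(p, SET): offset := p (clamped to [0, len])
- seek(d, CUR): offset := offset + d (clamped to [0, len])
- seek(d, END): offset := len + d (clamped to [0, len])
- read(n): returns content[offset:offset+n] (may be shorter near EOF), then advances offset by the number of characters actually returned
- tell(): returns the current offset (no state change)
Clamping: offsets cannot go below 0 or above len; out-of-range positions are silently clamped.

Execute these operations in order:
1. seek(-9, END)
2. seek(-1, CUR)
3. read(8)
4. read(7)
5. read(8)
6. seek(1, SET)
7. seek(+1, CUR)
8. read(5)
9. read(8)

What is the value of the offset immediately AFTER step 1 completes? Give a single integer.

Answer: 16

Derivation:
After 1 (seek(-9, END)): offset=16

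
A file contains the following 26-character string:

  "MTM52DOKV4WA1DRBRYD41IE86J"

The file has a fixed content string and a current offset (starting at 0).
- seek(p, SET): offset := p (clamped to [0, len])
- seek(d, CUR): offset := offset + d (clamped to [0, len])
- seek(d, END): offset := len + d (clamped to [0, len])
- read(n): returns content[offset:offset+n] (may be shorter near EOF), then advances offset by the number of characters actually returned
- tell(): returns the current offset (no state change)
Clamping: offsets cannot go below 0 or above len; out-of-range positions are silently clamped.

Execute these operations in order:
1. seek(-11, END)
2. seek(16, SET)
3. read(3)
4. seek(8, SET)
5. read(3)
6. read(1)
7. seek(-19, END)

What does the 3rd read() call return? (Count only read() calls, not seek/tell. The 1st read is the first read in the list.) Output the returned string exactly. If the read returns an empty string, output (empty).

Answer: A

Derivation:
After 1 (seek(-11, END)): offset=15
After 2 (seek(16, SET)): offset=16
After 3 (read(3)): returned 'RYD', offset=19
After 4 (seek(8, SET)): offset=8
After 5 (read(3)): returned 'V4W', offset=11
After 6 (read(1)): returned 'A', offset=12
After 7 (seek(-19, END)): offset=7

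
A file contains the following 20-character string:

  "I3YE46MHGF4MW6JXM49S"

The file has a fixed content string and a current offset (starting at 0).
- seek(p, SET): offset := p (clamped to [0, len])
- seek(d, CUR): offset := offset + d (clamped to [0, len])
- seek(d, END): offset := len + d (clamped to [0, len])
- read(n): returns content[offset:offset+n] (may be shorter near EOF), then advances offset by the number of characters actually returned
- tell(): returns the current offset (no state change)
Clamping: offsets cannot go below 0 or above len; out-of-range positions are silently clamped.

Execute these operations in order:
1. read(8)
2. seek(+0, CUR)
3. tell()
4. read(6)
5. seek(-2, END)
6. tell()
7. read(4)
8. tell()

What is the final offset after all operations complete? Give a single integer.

Answer: 20

Derivation:
After 1 (read(8)): returned 'I3YE46MH', offset=8
After 2 (seek(+0, CUR)): offset=8
After 3 (tell()): offset=8
After 4 (read(6)): returned 'GF4MW6', offset=14
After 5 (seek(-2, END)): offset=18
After 6 (tell()): offset=18
After 7 (read(4)): returned '9S', offset=20
After 8 (tell()): offset=20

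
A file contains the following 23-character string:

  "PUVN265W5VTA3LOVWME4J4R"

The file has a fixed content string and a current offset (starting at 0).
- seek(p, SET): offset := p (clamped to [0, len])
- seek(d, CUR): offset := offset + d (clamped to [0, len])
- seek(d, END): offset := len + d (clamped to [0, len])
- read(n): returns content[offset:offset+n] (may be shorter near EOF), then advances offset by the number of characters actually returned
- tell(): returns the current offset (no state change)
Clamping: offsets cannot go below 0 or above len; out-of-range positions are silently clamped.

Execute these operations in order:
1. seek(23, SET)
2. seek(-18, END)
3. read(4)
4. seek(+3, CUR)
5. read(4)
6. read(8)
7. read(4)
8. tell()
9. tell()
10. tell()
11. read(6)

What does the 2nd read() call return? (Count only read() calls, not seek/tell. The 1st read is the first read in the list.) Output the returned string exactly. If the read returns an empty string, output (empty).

After 1 (seek(23, SET)): offset=23
After 2 (seek(-18, END)): offset=5
After 3 (read(4)): returned '65W5', offset=9
After 4 (seek(+3, CUR)): offset=12
After 5 (read(4)): returned '3LOV', offset=16
After 6 (read(8)): returned 'WME4J4R', offset=23
After 7 (read(4)): returned '', offset=23
After 8 (tell()): offset=23
After 9 (tell()): offset=23
After 10 (tell()): offset=23
After 11 (read(6)): returned '', offset=23

Answer: 3LOV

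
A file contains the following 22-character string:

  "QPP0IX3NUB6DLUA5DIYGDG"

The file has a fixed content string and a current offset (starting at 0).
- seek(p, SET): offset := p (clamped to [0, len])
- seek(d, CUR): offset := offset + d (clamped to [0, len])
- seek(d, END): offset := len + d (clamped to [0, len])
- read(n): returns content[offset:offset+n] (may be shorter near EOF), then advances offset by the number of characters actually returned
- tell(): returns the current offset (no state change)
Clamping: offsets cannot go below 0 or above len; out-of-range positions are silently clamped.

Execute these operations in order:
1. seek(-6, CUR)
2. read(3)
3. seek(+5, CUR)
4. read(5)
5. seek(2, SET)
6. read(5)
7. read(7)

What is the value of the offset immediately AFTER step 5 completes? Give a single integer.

After 1 (seek(-6, CUR)): offset=0
After 2 (read(3)): returned 'QPP', offset=3
After 3 (seek(+5, CUR)): offset=8
After 4 (read(5)): returned 'UB6DL', offset=13
After 5 (seek(2, SET)): offset=2

Answer: 2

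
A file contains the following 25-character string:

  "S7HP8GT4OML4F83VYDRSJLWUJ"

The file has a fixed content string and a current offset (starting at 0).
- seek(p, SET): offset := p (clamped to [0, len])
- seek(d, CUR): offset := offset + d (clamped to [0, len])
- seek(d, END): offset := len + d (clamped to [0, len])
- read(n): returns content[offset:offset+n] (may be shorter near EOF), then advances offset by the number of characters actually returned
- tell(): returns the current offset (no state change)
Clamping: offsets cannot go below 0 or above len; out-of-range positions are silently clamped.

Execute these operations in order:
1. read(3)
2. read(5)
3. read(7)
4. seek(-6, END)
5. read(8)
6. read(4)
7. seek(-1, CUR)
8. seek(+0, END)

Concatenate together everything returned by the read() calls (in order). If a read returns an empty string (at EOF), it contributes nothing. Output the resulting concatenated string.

Answer: S7HP8GT4OML4F83SJLWUJ

Derivation:
After 1 (read(3)): returned 'S7H', offset=3
After 2 (read(5)): returned 'P8GT4', offset=8
After 3 (read(7)): returned 'OML4F83', offset=15
After 4 (seek(-6, END)): offset=19
After 5 (read(8)): returned 'SJLWUJ', offset=25
After 6 (read(4)): returned '', offset=25
After 7 (seek(-1, CUR)): offset=24
After 8 (seek(+0, END)): offset=25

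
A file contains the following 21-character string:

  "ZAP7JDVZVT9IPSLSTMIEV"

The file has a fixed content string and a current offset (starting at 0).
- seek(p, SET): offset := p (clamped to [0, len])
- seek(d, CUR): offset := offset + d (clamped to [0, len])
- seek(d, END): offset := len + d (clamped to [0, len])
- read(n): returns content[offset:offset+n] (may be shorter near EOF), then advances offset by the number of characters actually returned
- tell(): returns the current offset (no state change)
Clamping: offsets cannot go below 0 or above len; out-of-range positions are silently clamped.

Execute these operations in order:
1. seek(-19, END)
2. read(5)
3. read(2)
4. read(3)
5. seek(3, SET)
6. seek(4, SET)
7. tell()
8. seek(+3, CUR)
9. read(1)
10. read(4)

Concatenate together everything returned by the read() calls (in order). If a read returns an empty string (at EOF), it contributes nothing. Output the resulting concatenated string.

After 1 (seek(-19, END)): offset=2
After 2 (read(5)): returned 'P7JDV', offset=7
After 3 (read(2)): returned 'ZV', offset=9
After 4 (read(3)): returned 'T9I', offset=12
After 5 (seek(3, SET)): offset=3
After 6 (seek(4, SET)): offset=4
After 7 (tell()): offset=4
After 8 (seek(+3, CUR)): offset=7
After 9 (read(1)): returned 'Z', offset=8
After 10 (read(4)): returned 'VT9I', offset=12

Answer: P7JDVZVT9IZVT9I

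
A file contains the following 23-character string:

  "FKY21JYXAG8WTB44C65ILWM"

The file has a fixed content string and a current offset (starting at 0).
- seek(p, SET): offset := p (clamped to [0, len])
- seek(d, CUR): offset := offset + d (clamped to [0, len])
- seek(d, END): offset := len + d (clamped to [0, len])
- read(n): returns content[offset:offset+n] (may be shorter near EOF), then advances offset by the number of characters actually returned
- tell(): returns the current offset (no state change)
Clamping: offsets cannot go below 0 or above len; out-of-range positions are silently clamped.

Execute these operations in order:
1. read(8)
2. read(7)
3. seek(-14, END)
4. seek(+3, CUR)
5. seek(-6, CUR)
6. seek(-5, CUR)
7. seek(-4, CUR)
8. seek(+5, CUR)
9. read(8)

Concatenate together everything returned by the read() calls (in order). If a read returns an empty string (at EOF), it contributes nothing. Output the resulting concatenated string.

Answer: FKY21JYXAG8WTB4JYXAG8WT

Derivation:
After 1 (read(8)): returned 'FKY21JYX', offset=8
After 2 (read(7)): returned 'AG8WTB4', offset=15
After 3 (seek(-14, END)): offset=9
After 4 (seek(+3, CUR)): offset=12
After 5 (seek(-6, CUR)): offset=6
After 6 (seek(-5, CUR)): offset=1
After 7 (seek(-4, CUR)): offset=0
After 8 (seek(+5, CUR)): offset=5
After 9 (read(8)): returned 'JYXAG8WT', offset=13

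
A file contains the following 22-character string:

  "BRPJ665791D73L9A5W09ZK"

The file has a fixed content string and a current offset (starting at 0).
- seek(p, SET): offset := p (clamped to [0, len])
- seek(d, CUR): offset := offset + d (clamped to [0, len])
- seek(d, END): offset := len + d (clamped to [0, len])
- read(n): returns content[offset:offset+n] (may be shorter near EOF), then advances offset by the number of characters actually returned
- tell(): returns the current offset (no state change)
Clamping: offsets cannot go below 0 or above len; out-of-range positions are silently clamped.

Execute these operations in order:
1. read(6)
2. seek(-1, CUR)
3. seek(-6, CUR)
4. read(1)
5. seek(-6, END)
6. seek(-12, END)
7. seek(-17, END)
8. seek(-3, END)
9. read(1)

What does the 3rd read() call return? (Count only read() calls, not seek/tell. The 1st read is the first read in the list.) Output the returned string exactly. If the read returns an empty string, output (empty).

After 1 (read(6)): returned 'BRPJ66', offset=6
After 2 (seek(-1, CUR)): offset=5
After 3 (seek(-6, CUR)): offset=0
After 4 (read(1)): returned 'B', offset=1
After 5 (seek(-6, END)): offset=16
After 6 (seek(-12, END)): offset=10
After 7 (seek(-17, END)): offset=5
After 8 (seek(-3, END)): offset=19
After 9 (read(1)): returned '9', offset=20

Answer: 9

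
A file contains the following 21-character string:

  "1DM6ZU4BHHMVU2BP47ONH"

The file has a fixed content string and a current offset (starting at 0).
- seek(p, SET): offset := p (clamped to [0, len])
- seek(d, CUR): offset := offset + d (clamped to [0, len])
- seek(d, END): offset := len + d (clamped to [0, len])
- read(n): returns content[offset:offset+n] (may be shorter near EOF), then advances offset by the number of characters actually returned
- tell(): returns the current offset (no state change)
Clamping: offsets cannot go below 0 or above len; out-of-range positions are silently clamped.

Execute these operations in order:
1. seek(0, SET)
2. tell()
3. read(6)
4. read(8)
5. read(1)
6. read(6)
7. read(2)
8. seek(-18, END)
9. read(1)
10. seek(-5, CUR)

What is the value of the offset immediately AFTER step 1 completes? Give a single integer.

Answer: 0

Derivation:
After 1 (seek(0, SET)): offset=0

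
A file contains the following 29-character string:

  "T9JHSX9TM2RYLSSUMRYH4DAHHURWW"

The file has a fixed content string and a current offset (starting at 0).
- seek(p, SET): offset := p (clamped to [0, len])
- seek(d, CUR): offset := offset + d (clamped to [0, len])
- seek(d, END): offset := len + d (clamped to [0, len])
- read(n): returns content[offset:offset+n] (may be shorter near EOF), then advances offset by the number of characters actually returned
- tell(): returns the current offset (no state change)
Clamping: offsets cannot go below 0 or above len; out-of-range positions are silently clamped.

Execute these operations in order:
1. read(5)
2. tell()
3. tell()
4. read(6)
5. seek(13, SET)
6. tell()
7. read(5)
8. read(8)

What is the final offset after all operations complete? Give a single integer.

Answer: 26

Derivation:
After 1 (read(5)): returned 'T9JHS', offset=5
After 2 (tell()): offset=5
After 3 (tell()): offset=5
After 4 (read(6)): returned 'X9TM2R', offset=11
After 5 (seek(13, SET)): offset=13
After 6 (tell()): offset=13
After 7 (read(5)): returned 'SSUMR', offset=18
After 8 (read(8)): returned 'YH4DAHHU', offset=26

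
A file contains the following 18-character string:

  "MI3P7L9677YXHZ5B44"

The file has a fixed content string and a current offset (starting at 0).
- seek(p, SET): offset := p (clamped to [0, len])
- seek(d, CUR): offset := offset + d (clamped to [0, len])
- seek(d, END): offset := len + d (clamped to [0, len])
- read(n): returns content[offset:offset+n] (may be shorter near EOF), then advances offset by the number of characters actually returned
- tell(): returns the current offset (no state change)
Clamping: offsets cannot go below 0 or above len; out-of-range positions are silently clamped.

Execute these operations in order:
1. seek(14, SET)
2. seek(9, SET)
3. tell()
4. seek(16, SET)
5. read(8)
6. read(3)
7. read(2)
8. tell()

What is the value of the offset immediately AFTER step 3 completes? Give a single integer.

After 1 (seek(14, SET)): offset=14
After 2 (seek(9, SET)): offset=9
After 3 (tell()): offset=9

Answer: 9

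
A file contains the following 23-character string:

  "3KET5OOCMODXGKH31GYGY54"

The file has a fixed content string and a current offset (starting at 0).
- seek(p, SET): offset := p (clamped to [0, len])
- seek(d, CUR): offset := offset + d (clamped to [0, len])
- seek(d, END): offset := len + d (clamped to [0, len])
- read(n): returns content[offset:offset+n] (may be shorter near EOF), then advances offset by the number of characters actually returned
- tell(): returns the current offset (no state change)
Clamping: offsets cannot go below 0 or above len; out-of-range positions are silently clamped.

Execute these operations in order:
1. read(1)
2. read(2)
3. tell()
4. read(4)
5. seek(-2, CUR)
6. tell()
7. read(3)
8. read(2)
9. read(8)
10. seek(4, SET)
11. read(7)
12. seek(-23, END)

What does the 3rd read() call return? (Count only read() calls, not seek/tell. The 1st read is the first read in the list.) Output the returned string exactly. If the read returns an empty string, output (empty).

After 1 (read(1)): returned '3', offset=1
After 2 (read(2)): returned 'KE', offset=3
After 3 (tell()): offset=3
After 4 (read(4)): returned 'T5OO', offset=7
After 5 (seek(-2, CUR)): offset=5
After 6 (tell()): offset=5
After 7 (read(3)): returned 'OOC', offset=8
After 8 (read(2)): returned 'MO', offset=10
After 9 (read(8)): returned 'DXGKH31G', offset=18
After 10 (seek(4, SET)): offset=4
After 11 (read(7)): returned '5OOCMOD', offset=11
After 12 (seek(-23, END)): offset=0

Answer: T5OO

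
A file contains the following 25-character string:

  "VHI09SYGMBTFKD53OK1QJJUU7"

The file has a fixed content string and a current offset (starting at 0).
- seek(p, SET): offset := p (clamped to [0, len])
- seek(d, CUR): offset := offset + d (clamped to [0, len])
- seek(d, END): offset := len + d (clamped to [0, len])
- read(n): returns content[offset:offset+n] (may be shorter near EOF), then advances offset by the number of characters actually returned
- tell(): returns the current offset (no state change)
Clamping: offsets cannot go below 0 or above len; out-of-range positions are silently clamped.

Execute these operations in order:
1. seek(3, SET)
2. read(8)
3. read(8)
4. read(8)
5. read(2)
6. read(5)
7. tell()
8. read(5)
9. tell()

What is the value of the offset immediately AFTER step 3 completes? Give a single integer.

After 1 (seek(3, SET)): offset=3
After 2 (read(8)): returned '09SYGMBT', offset=11
After 3 (read(8)): returned 'FKD53OK1', offset=19

Answer: 19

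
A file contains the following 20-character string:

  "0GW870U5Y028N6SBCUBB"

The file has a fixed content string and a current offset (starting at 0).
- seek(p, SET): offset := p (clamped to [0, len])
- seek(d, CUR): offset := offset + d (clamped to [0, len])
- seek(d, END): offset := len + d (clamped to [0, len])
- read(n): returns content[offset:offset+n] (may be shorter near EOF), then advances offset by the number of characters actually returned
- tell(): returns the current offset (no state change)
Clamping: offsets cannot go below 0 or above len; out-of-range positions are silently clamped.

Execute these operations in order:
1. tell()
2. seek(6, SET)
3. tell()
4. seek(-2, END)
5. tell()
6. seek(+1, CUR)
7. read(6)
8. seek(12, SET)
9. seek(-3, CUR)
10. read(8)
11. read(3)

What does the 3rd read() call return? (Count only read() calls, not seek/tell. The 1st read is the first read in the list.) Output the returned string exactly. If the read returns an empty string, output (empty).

Answer: UBB

Derivation:
After 1 (tell()): offset=0
After 2 (seek(6, SET)): offset=6
After 3 (tell()): offset=6
After 4 (seek(-2, END)): offset=18
After 5 (tell()): offset=18
After 6 (seek(+1, CUR)): offset=19
After 7 (read(6)): returned 'B', offset=20
After 8 (seek(12, SET)): offset=12
After 9 (seek(-3, CUR)): offset=9
After 10 (read(8)): returned '028N6SBC', offset=17
After 11 (read(3)): returned 'UBB', offset=20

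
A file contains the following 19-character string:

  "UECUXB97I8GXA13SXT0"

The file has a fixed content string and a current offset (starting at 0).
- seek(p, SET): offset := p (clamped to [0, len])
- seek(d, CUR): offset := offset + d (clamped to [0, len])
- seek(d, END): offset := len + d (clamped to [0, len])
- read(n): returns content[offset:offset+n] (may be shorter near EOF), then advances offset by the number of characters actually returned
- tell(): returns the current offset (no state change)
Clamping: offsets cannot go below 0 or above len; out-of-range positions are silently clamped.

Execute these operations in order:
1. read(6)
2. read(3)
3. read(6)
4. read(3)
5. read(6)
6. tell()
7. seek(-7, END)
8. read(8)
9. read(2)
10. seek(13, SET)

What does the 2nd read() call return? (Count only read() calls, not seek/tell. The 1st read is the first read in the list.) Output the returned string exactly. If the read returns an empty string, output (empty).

Answer: 97I

Derivation:
After 1 (read(6)): returned 'UECUXB', offset=6
After 2 (read(3)): returned '97I', offset=9
After 3 (read(6)): returned '8GXA13', offset=15
After 4 (read(3)): returned 'SXT', offset=18
After 5 (read(6)): returned '0', offset=19
After 6 (tell()): offset=19
After 7 (seek(-7, END)): offset=12
After 8 (read(8)): returned 'A13SXT0', offset=19
After 9 (read(2)): returned '', offset=19
After 10 (seek(13, SET)): offset=13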